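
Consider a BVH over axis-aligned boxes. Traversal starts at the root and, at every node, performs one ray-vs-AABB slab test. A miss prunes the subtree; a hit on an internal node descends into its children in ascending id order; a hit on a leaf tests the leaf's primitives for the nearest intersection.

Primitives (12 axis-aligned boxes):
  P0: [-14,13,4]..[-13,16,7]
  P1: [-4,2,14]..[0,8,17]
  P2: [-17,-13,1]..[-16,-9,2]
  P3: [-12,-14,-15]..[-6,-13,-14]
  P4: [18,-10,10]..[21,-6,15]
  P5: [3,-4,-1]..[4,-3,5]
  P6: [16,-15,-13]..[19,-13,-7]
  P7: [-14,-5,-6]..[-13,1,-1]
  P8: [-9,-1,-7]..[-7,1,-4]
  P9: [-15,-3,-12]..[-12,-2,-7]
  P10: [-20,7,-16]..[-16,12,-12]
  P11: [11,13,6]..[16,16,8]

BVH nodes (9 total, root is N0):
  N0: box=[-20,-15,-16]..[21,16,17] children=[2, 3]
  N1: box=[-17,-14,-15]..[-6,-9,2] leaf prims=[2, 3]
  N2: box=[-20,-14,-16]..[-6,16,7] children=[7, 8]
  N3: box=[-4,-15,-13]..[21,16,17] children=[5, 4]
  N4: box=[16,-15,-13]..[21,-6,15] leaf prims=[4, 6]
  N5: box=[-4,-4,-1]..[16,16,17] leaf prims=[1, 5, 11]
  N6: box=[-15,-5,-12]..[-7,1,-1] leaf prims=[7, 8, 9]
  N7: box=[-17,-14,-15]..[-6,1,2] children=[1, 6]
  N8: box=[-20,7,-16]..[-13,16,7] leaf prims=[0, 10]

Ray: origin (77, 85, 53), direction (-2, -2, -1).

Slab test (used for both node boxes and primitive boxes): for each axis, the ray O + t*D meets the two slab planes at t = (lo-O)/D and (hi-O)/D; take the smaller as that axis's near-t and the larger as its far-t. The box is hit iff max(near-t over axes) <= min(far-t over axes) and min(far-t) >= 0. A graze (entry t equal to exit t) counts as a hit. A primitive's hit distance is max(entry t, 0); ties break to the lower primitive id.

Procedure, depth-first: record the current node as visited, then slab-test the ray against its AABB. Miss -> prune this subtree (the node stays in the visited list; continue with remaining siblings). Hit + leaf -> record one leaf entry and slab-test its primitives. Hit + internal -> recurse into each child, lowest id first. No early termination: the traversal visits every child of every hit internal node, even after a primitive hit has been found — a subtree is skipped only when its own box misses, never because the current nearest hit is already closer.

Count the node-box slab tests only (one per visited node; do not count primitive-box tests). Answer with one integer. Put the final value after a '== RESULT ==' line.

Walk:
N0 x:[28,97/2] y:[69/2,50] z:[36,69] -> hit [36,97/2], descend [2, 3]
  N2 x:[83/2,97/2] y:[69/2,99/2] z:[46,69] -> hit [46,97/2], descend [7, 8]
    N7 x:[83/2,47] y:[42,99/2] z:[51,68] -> miss, prune
    N8 x:[45,97/2] y:[69/2,39] z:[46,69] -> miss, prune
  N3 x:[28,81/2] y:[69/2,50] z:[36,66] -> hit [36,81/2], descend [4, 5]
    N4 x:[28,61/2] y:[91/2,50] z:[38,66] -> miss, prune
    N5 x:[61/2,81/2] y:[69/2,89/2] z:[36,54] -> hit [36,81/2] leaf, test {P1@t=77/2, P5(miss), P11(miss)}

Visited [0, 2, 7, 8, 3, 4, 5]. Tests: 7 box, 1 leaf. Nearest: P1.

== RESULT ==
7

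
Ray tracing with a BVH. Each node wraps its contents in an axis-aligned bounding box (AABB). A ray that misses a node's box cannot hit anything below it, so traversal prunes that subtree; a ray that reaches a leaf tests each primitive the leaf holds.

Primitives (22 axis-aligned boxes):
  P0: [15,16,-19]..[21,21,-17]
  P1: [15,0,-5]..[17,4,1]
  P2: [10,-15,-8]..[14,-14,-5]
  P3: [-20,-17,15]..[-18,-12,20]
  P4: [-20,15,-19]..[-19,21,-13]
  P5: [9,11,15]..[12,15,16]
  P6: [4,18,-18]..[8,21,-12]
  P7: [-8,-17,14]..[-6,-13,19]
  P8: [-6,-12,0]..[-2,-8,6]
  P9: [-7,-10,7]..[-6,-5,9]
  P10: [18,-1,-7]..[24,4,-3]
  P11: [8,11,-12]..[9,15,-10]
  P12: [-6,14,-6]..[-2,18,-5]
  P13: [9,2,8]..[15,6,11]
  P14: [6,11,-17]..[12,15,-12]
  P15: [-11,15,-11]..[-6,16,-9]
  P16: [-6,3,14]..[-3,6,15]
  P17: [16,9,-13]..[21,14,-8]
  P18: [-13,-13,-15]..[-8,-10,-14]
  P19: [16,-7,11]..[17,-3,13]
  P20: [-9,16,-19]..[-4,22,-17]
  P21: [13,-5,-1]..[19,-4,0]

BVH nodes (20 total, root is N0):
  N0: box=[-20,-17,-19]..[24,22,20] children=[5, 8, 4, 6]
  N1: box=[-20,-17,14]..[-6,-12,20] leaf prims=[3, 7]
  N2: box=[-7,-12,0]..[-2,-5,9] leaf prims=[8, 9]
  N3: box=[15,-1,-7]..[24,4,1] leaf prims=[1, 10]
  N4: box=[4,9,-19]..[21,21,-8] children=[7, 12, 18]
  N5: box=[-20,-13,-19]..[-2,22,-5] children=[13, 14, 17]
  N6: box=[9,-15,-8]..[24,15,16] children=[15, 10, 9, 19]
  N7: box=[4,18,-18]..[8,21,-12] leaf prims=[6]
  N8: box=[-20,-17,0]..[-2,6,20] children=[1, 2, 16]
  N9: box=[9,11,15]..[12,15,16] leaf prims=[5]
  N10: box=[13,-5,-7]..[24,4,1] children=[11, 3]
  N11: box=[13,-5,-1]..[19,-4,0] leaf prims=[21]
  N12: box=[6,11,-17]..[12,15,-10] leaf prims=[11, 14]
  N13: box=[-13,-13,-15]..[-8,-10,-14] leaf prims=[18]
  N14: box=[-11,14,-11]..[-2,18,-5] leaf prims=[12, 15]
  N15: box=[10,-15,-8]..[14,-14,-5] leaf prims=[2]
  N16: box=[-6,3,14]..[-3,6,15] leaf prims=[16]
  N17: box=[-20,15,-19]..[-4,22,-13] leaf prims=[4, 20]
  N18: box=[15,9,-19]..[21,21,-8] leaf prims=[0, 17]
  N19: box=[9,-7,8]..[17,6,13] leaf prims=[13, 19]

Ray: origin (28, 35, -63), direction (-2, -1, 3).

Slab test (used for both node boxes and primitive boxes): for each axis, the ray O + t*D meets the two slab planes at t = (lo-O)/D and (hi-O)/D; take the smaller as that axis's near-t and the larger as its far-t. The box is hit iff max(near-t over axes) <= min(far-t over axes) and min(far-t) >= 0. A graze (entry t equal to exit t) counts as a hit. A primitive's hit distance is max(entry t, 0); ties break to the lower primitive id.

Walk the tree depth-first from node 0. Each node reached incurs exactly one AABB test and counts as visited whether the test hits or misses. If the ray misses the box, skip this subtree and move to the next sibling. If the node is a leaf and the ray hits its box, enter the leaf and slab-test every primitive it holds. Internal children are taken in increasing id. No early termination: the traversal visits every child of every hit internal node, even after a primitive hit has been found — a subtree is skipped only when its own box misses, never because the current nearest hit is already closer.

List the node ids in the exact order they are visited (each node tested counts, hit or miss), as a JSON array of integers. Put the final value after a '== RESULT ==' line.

Traverse from the root:
N0 x:[2,24] y:[13,52] z:[44/3,83/3] -> hit [44/3,24], descend [4, 5, 6, 8]
  N4 x:[7/2,12] y:[14,26] z:[44/3,55/3] -> miss, prune
  N5 x:[15,24] y:[13,48] z:[44/3,58/3] -> hit [15,58/3], descend [13, 14, 17]
    N13 x:[18,41/2] y:[45,48] z:[16,49/3] -> miss, prune
    N14 x:[15,39/2] y:[17,21] z:[52/3,58/3] -> hit [52/3,58/3] leaf, test {P12(miss), P15(miss)}
    N17 x:[16,24] y:[13,20] z:[44/3,50/3] -> hit [16,50/3] leaf, test {P4(miss), P20(miss)}
  N6 x:[2,19/2] y:[20,50] z:[55/3,79/3] -> miss, prune
  N8 x:[15,24] y:[29,52] z:[21,83/3] -> miss, prune

Summary -> nodes [0, 4, 5, 13, 14, 17, 6, 8]; box-tests=8; leaf-entries=2; first=miss

== RESULT ==
[0, 4, 5, 13, 14, 17, 6, 8]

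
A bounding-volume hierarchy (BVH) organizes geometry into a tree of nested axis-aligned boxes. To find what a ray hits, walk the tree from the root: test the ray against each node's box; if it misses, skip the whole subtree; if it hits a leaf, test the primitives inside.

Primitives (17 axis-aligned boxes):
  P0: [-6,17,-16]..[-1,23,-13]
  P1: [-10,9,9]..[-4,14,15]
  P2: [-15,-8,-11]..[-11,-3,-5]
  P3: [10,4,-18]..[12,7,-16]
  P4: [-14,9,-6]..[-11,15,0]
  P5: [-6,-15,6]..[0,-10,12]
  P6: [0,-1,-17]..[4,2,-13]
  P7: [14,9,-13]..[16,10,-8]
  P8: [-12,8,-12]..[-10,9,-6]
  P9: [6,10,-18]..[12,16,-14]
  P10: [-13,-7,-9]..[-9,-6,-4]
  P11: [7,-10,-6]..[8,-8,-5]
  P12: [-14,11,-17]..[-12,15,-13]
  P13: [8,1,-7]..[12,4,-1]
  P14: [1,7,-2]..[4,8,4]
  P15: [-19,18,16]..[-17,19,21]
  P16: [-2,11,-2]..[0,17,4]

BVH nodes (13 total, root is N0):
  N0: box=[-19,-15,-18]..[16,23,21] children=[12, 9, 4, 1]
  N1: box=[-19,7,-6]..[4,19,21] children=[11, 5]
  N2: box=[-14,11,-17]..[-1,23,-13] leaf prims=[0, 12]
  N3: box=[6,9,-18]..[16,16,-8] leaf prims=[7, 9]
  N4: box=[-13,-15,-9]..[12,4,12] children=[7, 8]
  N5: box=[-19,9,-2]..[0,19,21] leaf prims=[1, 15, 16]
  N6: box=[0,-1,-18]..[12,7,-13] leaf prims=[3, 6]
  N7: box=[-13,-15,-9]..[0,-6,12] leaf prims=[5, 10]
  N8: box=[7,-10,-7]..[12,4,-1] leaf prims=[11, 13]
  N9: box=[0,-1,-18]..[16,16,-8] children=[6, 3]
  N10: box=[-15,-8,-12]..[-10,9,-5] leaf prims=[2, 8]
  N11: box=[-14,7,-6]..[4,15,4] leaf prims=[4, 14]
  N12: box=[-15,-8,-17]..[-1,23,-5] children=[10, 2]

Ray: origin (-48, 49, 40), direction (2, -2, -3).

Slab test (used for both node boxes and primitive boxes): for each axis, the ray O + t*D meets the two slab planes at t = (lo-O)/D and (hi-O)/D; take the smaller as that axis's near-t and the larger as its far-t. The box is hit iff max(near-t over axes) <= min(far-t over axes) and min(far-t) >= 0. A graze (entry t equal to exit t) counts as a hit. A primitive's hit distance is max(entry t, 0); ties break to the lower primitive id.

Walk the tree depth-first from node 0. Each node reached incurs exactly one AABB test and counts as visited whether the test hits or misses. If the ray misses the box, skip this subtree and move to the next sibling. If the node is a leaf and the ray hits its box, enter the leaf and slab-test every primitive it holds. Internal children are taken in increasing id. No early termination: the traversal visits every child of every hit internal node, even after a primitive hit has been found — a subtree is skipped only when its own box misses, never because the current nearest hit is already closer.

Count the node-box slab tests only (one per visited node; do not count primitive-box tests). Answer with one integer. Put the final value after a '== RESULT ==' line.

Walk:
N0 x:[29/2,32] y:[13,32] z:[19/3,58/3] -> hit [29/2,58/3], descend [1, 4, 9, 12]
  N1 x:[29/2,26] y:[15,21] z:[19/3,46/3] -> hit [15,46/3], descend [5, 11]
    N5 x:[29/2,24] y:[15,20] z:[19/3,14] -> miss, prune
    N11 x:[17,26] y:[17,21] z:[12,46/3] -> miss, prune
  N4 x:[35/2,30] y:[45/2,32] z:[28/3,49/3] -> miss, prune
  N9 x:[24,32] y:[33/2,25] z:[16,58/3] -> miss, prune
  N12 x:[33/2,47/2] y:[13,57/2] z:[15,19] -> hit [33/2,19], descend [2, 10]
    N2 x:[17,47/2] y:[13,19] z:[53/3,19] -> hit [53/3,19] leaf, test {P0(miss), P12@t=53/3}
    N10 x:[33/2,19] y:[20,57/2] z:[15,52/3] -> miss, prune

Summary -> nodes [0, 1, 5, 11, 4, 9, 12, 2, 10]; box-tests=9; leaf-entries=1; first=P12

== RESULT ==
9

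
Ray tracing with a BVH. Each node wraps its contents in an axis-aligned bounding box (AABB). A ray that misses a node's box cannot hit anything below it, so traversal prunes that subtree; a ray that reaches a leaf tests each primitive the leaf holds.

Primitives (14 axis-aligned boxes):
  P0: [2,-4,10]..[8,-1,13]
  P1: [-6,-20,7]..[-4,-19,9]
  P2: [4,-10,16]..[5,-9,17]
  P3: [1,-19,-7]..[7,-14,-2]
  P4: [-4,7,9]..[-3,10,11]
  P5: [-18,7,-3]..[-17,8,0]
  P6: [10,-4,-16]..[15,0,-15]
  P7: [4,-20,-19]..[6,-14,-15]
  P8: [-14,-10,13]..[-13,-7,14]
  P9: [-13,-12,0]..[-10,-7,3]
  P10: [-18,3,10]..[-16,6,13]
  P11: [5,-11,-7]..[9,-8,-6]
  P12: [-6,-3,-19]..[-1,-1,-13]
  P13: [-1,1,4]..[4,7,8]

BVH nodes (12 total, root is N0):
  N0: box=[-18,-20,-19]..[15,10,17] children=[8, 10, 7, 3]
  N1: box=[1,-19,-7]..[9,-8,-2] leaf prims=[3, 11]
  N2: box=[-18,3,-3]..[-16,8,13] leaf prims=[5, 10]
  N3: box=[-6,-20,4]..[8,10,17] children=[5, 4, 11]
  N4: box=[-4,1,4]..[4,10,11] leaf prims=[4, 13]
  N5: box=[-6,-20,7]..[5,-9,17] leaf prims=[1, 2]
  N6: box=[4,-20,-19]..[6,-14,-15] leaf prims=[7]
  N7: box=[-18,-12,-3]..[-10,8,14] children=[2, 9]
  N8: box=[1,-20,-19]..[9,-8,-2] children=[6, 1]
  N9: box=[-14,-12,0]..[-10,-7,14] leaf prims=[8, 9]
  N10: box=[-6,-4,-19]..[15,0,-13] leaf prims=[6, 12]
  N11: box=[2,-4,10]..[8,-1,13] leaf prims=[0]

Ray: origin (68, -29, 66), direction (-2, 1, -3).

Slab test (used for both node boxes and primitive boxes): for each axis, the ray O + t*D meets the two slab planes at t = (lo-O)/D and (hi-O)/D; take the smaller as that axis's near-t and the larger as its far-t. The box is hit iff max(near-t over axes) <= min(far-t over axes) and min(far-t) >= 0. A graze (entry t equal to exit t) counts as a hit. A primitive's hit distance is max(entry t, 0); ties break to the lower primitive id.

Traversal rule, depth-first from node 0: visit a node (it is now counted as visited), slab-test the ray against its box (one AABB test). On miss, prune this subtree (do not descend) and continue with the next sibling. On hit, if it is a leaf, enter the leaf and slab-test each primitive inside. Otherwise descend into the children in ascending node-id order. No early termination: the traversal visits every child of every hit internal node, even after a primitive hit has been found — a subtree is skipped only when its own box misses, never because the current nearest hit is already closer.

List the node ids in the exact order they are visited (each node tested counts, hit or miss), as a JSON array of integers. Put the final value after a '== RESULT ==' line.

Trace the traversal:
N0 x:[53/2,43] y:[9,39] z:[49/3,85/3] -> hit [53/2,85/3], descend [3, 7, 8, 10]
  N3 x:[30,37] y:[9,39] z:[49/3,62/3] -> miss, prune
  N7 x:[39,43] y:[17,37] z:[52/3,23] -> miss, prune
  N8 x:[59/2,67/2] y:[9,21] z:[68/3,85/3] -> miss, prune
  N10 x:[53/2,37] y:[25,29] z:[79/3,85/3] -> hit [53/2,85/3] leaf, test {P6@t=27, P12(miss)}

order=[0, 3, 7, 8, 10]  |boxes|=5  |leaves|=1  hit=P6

== RESULT ==
[0, 3, 7, 8, 10]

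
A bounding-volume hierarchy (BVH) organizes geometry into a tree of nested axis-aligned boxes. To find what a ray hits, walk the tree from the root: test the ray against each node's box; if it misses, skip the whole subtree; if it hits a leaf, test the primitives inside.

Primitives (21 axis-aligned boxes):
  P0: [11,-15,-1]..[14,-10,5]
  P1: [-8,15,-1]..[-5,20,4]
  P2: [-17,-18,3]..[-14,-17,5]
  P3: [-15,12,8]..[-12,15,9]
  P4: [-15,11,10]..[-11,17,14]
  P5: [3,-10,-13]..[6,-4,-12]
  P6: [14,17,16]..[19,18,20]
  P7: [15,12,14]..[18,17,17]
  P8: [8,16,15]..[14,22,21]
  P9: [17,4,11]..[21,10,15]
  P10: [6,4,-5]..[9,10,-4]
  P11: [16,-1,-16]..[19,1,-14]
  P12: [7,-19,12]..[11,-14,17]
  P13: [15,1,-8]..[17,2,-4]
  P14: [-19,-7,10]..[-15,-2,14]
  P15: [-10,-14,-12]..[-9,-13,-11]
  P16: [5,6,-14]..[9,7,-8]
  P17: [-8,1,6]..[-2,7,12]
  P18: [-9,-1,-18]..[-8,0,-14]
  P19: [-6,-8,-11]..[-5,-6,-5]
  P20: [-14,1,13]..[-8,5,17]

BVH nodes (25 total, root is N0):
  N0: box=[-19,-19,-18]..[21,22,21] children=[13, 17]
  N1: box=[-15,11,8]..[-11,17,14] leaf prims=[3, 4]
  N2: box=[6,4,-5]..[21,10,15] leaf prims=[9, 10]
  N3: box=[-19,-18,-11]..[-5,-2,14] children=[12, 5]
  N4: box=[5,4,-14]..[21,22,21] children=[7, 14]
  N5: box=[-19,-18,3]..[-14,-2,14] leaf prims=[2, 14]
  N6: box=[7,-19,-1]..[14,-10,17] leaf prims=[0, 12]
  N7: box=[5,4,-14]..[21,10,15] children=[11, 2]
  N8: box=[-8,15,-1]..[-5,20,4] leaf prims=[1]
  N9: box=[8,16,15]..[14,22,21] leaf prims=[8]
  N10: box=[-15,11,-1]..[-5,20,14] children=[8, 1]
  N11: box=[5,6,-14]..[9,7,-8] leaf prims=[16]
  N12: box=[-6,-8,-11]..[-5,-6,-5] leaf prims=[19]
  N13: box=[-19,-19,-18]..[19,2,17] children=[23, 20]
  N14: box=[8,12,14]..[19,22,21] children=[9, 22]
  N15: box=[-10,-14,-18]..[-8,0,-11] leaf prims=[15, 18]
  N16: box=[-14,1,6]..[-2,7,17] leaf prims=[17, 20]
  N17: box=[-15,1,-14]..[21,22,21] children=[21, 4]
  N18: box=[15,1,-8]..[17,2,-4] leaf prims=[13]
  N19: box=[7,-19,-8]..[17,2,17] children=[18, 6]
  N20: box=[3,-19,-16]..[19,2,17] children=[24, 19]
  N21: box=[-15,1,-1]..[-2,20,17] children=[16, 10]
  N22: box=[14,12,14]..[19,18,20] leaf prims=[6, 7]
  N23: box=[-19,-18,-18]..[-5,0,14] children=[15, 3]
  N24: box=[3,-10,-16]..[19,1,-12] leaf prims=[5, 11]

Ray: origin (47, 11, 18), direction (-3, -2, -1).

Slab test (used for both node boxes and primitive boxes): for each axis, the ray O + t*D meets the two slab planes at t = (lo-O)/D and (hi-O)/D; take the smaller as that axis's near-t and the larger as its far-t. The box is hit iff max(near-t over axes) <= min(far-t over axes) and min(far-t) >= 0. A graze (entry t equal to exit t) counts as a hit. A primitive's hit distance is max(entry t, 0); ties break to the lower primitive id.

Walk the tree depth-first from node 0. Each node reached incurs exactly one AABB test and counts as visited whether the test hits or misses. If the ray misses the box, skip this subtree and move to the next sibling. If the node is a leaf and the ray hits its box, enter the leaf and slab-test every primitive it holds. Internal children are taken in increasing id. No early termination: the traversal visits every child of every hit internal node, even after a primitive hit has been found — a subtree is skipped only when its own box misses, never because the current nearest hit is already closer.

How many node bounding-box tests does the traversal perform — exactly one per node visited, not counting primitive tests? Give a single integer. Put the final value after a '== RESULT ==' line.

Walk:
N0 x:[26/3,22] y:[-11/2,15] z:[-3,36] -> hit [26/3,15], descend [13, 17]
  N13 x:[28/3,22] y:[9/2,15] z:[1,36] -> hit [28/3,15], descend [20, 23]
    N20 x:[28/3,44/3] y:[9/2,15] z:[1,34] -> hit [28/3,44/3], descend [19, 24]
      N19 x:[10,40/3] y:[9/2,15] z:[1,26] -> hit [10,40/3], descend [6, 18]
        N6 x:[11,40/3] y:[21/2,15] z:[1,19] -> hit [11,40/3] leaf, test {P0(miss), P12(miss)}
        N18 x:[10,32/3] y:[9/2,5] z:[22,26] -> miss, prune
      N24 x:[28/3,44/3] y:[5,21/2] z:[30,34] -> miss, prune
    N23 x:[52/3,22] y:[11/2,29/2] z:[4,36] -> miss, prune
  N17 x:[26/3,62/3] y:[-11/2,5] z:[-3,32] -> miss, prune

order=[0, 13, 20, 19, 6, 18, 24, 23, 17]  |boxes|=9  |leaves|=1  hit=miss

== RESULT ==
9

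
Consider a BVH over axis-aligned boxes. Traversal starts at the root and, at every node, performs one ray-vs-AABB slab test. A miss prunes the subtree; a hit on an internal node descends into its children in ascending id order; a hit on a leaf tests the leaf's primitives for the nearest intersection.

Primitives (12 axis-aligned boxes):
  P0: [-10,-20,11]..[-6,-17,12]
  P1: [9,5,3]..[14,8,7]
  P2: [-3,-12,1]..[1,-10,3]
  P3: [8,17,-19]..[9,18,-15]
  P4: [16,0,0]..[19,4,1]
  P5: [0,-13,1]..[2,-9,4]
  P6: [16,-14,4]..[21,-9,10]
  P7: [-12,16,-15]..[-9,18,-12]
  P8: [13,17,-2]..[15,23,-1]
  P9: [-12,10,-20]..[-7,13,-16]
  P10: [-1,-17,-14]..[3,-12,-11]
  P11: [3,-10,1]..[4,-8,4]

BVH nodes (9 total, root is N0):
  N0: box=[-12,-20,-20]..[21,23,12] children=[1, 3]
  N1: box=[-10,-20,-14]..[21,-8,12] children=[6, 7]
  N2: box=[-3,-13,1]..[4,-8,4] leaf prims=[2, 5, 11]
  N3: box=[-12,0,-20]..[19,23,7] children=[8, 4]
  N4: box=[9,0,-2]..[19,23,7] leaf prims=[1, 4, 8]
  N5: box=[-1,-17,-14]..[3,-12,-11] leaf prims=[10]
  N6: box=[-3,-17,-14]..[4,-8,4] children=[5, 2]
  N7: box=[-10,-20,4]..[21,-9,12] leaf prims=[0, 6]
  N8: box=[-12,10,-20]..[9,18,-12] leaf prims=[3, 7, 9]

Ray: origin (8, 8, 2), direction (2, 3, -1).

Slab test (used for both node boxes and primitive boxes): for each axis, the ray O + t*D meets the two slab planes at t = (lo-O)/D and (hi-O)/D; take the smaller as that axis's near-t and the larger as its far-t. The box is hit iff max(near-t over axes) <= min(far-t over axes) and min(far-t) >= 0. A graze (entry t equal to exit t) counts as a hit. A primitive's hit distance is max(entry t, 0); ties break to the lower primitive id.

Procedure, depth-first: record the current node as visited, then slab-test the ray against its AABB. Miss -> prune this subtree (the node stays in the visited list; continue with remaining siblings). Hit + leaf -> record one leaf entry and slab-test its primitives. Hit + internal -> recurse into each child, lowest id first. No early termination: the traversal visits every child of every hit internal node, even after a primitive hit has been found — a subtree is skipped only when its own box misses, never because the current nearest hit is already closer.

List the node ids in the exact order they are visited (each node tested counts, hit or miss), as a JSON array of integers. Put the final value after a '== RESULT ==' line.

Walk:
N0 x:[-10,13/2] y:[-28/3,5] z:[-10,22] -> hit [-28/3,5], descend [1, 3]
  N1 x:[-9,13/2] y:[-28/3,-16/3] z:[-10,16] -> miss, prune
  N3 x:[-10,11/2] y:[-8/3,5] z:[-5,22] -> hit [-8/3,5], descend [4, 8]
    N4 x:[1/2,11/2] y:[-8/3,5] z:[-5,4] -> hit [1/2,4] leaf, test {P1(miss), P4(miss), P8@t=3}
    N8 x:[-10,1/2] y:[2/3,10/3] z:[14,22] -> miss, prune

Visited [0, 1, 3, 4, 8]. Tests: 5 box, 1 leaf. Nearest: P8.

== RESULT ==
[0, 1, 3, 4, 8]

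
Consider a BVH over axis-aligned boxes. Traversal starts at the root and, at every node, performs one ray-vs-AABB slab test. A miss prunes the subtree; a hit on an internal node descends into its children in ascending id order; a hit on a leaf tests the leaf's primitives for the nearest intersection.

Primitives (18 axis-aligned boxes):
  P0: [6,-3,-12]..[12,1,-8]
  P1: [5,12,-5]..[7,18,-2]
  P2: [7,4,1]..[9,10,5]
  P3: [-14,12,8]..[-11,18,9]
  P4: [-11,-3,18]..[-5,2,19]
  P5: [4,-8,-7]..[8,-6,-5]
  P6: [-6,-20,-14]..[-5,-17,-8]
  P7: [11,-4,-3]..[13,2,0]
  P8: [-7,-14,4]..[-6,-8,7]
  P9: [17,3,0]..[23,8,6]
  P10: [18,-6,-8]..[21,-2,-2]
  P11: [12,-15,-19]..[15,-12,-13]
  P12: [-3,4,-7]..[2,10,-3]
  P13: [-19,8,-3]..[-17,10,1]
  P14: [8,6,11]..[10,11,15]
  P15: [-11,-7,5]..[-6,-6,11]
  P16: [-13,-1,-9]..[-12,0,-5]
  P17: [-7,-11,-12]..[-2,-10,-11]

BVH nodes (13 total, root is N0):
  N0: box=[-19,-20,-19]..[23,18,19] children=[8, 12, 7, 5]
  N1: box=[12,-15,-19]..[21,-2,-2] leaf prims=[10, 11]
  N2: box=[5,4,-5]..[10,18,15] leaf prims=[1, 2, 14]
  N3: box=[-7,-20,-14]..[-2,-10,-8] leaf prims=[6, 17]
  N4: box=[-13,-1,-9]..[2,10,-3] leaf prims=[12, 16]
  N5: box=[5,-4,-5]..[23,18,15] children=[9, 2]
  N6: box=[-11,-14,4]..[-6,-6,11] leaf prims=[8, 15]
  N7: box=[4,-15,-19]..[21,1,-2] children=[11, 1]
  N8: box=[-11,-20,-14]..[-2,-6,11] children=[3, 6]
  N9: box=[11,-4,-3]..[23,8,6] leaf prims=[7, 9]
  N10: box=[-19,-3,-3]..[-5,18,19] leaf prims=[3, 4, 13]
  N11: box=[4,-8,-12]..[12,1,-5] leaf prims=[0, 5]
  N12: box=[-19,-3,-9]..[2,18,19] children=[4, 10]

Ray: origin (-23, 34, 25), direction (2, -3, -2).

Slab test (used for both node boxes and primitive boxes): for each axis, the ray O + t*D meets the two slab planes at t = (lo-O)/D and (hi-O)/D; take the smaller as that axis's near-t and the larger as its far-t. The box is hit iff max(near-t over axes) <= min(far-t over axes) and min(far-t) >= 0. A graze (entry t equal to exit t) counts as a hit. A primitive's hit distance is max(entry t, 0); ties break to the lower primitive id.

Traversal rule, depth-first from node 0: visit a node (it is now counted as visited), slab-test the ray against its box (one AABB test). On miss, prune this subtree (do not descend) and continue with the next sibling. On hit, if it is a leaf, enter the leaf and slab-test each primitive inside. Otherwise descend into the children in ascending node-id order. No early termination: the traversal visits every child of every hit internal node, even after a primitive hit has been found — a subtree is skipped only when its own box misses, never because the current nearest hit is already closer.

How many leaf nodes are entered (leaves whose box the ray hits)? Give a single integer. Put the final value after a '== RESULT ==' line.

Walk:
N0 x:[2,23] y:[16/3,18] z:[3,22] -> hit [16/3,18], descend [5, 7, 8, 12]
  N5 x:[14,23] y:[16/3,38/3] z:[5,15] -> miss, prune
  N7 x:[27/2,22] y:[11,49/3] z:[27/2,22] -> hit [27/2,49/3], descend [1, 11]
    N1 x:[35/2,22] y:[12,49/3] z:[27/2,22] -> miss, prune
    N11 x:[27/2,35/2] y:[11,14] z:[15,37/2] -> miss, prune
  N8 x:[6,21/2] y:[40/3,18] z:[7,39/2] -> miss, prune
  N12 x:[2,25/2] y:[16/3,37/3] z:[3,17] -> hit [16/3,37/3], descend [4, 10]
    N4 x:[5,25/2] y:[8,35/3] z:[14,17] -> miss, prune
    N10 x:[2,9] y:[16/3,37/3] z:[3,14] -> hit [16/3,9] leaf, test {P3(miss), P4(miss), P13(miss)}

order=[0, 5, 7, 1, 11, 8, 12, 4, 10]  |boxes|=9  |leaves|=1  hit=miss

== RESULT ==
1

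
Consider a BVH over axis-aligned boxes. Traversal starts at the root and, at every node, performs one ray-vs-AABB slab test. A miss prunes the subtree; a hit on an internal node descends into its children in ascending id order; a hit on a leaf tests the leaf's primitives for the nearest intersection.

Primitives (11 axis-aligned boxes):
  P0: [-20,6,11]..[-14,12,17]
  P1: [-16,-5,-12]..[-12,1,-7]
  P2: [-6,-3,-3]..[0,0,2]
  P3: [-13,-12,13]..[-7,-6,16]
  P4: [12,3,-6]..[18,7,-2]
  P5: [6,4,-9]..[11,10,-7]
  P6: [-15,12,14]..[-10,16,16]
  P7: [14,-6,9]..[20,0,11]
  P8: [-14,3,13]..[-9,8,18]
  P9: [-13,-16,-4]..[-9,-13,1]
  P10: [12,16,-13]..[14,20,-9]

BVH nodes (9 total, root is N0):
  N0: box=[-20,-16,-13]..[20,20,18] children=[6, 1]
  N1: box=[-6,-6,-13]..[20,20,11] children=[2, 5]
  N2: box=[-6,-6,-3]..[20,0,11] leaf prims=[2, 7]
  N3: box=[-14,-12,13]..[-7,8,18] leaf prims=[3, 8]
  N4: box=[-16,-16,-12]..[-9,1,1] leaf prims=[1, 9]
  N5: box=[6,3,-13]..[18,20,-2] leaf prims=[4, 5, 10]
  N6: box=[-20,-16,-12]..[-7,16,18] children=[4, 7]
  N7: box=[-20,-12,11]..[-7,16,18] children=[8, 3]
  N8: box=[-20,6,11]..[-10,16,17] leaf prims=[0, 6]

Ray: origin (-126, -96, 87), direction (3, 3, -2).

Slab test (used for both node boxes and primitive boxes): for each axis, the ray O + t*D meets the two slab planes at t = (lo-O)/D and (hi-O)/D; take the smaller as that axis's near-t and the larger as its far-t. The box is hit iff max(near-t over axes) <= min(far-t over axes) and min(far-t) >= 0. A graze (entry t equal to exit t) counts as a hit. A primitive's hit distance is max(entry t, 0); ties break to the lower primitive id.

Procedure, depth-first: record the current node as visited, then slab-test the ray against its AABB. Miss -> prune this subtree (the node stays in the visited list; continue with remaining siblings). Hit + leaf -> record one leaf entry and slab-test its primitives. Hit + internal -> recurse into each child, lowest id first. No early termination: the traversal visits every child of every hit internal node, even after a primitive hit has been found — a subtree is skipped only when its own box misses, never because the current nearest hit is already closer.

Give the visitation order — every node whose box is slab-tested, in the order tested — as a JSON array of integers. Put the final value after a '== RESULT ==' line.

Trace the traversal:
N0 x:[106/3,146/3] y:[80/3,116/3] z:[69/2,50] -> hit [106/3,116/3], descend [1, 6]
  N1 x:[40,146/3] y:[30,116/3] z:[38,50] -> miss, prune
  N6 x:[106/3,119/3] y:[80/3,112/3] z:[69/2,99/2] -> hit [106/3,112/3], descend [4, 7]
    N4 x:[110/3,39] y:[80/3,97/3] z:[43,99/2] -> miss, prune
    N7 x:[106/3,119/3] y:[28,112/3] z:[69/2,38] -> hit [106/3,112/3], descend [3, 8]
      N3 x:[112/3,119/3] y:[28,104/3] z:[69/2,37] -> miss, prune
      N8 x:[106/3,116/3] y:[34,112/3] z:[35,38] -> hit [106/3,112/3] leaf, test {P0@t=106/3, P6(miss)}

order=[0, 1, 6, 4, 7, 3, 8]  |boxes|=7  |leaves|=1  hit=P0

== RESULT ==
[0, 1, 6, 4, 7, 3, 8]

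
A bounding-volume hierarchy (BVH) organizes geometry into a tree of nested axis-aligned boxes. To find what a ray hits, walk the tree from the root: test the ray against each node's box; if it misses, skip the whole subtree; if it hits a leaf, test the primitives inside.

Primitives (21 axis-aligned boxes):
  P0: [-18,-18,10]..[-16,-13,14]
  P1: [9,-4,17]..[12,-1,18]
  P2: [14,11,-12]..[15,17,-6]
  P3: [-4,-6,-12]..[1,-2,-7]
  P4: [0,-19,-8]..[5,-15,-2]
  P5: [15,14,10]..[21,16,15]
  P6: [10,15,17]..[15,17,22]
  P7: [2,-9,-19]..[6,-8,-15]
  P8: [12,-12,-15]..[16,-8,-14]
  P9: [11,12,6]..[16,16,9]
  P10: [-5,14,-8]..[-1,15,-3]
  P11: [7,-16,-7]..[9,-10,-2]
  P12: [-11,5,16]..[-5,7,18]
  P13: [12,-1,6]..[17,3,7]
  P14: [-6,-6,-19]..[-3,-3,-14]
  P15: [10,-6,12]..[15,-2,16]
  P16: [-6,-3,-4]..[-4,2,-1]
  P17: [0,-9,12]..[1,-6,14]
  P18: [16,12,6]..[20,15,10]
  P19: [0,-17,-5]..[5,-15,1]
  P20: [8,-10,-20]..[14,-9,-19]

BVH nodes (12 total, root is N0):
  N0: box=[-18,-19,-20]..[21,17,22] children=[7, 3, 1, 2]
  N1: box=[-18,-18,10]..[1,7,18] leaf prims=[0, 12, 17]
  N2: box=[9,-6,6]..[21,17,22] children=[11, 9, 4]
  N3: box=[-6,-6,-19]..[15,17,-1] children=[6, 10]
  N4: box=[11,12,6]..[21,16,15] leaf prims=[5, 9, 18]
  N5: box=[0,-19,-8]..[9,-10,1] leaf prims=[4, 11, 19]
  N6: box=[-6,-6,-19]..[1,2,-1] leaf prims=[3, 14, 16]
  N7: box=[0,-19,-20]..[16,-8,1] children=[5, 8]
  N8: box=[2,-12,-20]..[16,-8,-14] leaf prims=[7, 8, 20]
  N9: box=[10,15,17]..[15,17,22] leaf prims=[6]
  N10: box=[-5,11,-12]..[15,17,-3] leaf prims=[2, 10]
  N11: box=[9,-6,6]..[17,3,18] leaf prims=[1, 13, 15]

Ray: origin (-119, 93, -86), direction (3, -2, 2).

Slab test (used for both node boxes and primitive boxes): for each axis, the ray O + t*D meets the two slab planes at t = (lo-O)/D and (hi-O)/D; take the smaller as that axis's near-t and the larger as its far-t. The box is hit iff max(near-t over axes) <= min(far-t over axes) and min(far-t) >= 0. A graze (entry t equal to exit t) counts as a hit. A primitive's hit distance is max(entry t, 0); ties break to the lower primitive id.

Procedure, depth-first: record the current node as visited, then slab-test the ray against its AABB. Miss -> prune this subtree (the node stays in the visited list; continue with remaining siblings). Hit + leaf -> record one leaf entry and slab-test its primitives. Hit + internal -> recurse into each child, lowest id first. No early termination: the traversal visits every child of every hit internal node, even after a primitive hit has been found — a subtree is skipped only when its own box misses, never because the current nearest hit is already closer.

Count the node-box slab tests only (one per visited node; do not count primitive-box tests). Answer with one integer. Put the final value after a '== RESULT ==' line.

Traverse from the root:
N0 x:[101/3,140/3] y:[38,56] z:[33,54] -> hit [38,140/3], descend [1, 2, 3, 7]
  N1 x:[101/3,40] y:[43,111/2] z:[48,52] -> miss, prune
  N2 x:[128/3,140/3] y:[38,99/2] z:[46,54] -> hit [46,140/3], descend [4, 9, 11]
    N4 x:[130/3,140/3] y:[77/2,81/2] z:[46,101/2] -> miss, prune
    N9 x:[43,134/3] y:[38,39] z:[103/2,54] -> miss, prune
    N11 x:[128/3,136/3] y:[45,99/2] z:[46,52] -> miss, prune
  N3 x:[113/3,134/3] y:[38,99/2] z:[67/2,85/2] -> hit [38,85/2], descend [6, 10]
    N6 x:[113/3,40] y:[91/2,99/2] z:[67/2,85/2] -> miss, prune
    N10 x:[38,134/3] y:[38,41] z:[37,83/2] -> hit [38,41] leaf, test {P2(miss), P10@t=39}
  N7 x:[119/3,45] y:[101/2,56] z:[33,87/2] -> miss, prune

order=[0, 1, 2, 4, 9, 11, 3, 6, 10, 7]  |boxes|=10  |leaves|=1  hit=P10

== RESULT ==
10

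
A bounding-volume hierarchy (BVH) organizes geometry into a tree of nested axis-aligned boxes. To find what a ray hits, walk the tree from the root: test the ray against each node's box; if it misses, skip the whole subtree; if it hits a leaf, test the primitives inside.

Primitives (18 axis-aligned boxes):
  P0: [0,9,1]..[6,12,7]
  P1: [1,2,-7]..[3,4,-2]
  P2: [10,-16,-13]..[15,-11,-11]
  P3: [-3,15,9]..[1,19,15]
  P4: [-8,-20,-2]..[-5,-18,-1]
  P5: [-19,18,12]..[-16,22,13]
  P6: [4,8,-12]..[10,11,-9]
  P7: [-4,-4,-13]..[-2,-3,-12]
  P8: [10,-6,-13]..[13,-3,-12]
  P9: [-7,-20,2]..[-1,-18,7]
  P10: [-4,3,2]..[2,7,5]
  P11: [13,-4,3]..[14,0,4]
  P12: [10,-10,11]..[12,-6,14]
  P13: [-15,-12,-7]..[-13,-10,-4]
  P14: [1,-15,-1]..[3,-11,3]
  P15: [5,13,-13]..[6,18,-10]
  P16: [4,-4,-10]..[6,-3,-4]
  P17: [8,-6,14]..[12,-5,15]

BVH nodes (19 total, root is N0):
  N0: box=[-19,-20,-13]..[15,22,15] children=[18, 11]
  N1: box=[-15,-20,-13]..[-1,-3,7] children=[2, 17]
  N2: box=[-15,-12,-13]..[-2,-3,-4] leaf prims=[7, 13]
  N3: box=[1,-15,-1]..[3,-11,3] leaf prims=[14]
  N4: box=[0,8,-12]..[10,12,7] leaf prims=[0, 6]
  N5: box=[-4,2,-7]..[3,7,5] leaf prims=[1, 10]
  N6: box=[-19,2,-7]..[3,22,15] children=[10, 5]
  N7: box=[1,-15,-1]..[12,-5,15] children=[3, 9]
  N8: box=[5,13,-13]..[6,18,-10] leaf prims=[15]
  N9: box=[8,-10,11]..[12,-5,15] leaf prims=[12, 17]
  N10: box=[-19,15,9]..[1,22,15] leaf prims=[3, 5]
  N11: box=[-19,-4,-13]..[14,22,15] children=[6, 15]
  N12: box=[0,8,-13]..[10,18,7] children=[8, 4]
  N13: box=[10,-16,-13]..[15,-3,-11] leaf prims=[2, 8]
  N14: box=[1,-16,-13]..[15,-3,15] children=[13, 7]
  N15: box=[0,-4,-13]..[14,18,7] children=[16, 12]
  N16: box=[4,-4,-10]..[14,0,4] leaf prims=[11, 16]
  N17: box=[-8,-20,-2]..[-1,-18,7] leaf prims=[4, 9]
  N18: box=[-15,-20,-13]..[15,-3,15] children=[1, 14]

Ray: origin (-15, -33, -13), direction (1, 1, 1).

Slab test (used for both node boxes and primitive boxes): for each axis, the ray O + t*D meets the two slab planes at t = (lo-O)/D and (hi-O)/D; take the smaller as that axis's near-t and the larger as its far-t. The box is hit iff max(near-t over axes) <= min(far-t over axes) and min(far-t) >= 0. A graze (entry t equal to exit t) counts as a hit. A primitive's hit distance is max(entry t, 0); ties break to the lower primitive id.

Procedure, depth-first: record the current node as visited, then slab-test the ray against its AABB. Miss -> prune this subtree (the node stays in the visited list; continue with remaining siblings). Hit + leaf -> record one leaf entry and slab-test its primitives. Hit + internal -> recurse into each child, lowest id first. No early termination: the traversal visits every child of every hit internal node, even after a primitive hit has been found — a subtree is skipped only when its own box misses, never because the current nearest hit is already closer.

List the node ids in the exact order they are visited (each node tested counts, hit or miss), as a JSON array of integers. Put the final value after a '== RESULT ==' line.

Traverse from the root:
N0 x:[-4,30] y:[13,55] z:[0,28] -> hit [13,28], descend [11, 18]
  N11 x:[-4,29] y:[29,55] z:[0,28] -> miss, prune
  N18 x:[0,30] y:[13,30] z:[0,28] -> hit [13,28], descend [1, 14]
    N1 x:[0,14] y:[13,30] z:[0,20] -> hit [13,14], descend [2, 17]
      N2 x:[0,13] y:[21,30] z:[0,9] -> miss, prune
      N17 x:[7,14] y:[13,15] z:[11,20] -> hit [13,14] leaf, test {P4(miss), P9(miss)}
    N14 x:[16,30] y:[17,30] z:[0,28] -> hit [17,28], descend [7, 13]
      N7 x:[16,27] y:[18,28] z:[12,28] -> hit [18,27], descend [3, 9]
        N3 x:[16,18] y:[18,22] z:[12,16] -> miss, prune
        N9 x:[23,27] y:[23,28] z:[24,28] -> hit [24,27] leaf, test {P12@t=25, P17@t=27}
      N13 x:[25,30] y:[17,30] z:[0,2] -> miss, prune

Summary -> nodes [0, 11, 18, 1, 2, 17, 14, 7, 3, 9, 13]; box-tests=11; leaf-entries=2; first=P12

== RESULT ==
[0, 11, 18, 1, 2, 17, 14, 7, 3, 9, 13]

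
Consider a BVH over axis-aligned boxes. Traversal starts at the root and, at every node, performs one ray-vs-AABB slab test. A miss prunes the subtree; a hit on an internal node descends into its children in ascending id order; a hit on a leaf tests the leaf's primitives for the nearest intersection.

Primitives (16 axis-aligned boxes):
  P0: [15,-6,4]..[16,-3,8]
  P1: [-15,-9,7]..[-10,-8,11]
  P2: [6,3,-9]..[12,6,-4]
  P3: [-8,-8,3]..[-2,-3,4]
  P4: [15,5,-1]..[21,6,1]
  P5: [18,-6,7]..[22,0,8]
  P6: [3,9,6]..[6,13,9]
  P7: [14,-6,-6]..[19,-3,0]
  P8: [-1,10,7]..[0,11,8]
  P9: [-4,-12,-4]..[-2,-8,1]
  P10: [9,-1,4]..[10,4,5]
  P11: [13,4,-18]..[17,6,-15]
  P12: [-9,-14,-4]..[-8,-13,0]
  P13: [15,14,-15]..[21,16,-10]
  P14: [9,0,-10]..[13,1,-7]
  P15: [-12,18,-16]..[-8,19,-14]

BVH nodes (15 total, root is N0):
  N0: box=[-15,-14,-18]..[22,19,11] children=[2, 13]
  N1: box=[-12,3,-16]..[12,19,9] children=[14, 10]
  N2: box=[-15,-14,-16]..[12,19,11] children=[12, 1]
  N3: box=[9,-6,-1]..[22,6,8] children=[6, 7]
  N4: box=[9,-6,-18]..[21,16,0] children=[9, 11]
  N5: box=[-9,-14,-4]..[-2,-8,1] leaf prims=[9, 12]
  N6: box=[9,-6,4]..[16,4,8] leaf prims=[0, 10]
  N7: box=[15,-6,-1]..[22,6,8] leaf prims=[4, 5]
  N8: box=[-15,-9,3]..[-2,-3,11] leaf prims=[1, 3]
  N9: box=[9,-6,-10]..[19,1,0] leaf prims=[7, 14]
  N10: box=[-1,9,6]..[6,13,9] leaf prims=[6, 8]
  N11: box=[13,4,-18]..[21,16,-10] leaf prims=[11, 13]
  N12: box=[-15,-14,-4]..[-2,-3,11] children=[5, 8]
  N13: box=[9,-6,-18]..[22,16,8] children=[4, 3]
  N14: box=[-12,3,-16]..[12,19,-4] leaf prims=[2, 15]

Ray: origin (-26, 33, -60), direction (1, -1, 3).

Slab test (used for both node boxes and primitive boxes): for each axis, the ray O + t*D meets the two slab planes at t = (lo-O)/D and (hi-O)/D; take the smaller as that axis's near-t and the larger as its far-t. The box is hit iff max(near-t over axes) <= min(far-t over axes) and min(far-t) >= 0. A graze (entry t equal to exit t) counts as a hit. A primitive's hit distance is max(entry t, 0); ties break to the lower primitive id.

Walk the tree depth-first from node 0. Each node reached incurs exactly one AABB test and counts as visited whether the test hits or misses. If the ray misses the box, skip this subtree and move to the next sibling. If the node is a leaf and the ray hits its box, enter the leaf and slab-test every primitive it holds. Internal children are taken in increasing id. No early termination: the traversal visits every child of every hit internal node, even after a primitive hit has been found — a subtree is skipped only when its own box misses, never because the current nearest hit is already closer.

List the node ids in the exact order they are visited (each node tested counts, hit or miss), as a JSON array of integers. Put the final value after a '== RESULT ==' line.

Traverse from the root:
N0 x:[11,48] y:[14,47] z:[14,71/3] -> hit [14,71/3], descend [2, 13]
  N2 x:[11,38] y:[14,47] z:[44/3,71/3] -> hit [44/3,71/3], descend [1, 12]
    N1 x:[14,38] y:[14,30] z:[44/3,23] -> hit [44/3,23], descend [10, 14]
      N10 x:[25,32] y:[20,24] z:[22,23] -> miss, prune
      N14 x:[14,38] y:[14,30] z:[44/3,56/3] -> hit [44/3,56/3] leaf, test {P2(miss), P15@t=44/3}
    N12 x:[11,24] y:[36,47] z:[56/3,71/3] -> miss, prune
  N13 x:[35,48] y:[17,39] z:[14,68/3] -> miss, prune

Summary -> nodes [0, 2, 1, 10, 14, 12, 13]; box-tests=7; leaf-entries=1; first=P15

== RESULT ==
[0, 2, 1, 10, 14, 12, 13]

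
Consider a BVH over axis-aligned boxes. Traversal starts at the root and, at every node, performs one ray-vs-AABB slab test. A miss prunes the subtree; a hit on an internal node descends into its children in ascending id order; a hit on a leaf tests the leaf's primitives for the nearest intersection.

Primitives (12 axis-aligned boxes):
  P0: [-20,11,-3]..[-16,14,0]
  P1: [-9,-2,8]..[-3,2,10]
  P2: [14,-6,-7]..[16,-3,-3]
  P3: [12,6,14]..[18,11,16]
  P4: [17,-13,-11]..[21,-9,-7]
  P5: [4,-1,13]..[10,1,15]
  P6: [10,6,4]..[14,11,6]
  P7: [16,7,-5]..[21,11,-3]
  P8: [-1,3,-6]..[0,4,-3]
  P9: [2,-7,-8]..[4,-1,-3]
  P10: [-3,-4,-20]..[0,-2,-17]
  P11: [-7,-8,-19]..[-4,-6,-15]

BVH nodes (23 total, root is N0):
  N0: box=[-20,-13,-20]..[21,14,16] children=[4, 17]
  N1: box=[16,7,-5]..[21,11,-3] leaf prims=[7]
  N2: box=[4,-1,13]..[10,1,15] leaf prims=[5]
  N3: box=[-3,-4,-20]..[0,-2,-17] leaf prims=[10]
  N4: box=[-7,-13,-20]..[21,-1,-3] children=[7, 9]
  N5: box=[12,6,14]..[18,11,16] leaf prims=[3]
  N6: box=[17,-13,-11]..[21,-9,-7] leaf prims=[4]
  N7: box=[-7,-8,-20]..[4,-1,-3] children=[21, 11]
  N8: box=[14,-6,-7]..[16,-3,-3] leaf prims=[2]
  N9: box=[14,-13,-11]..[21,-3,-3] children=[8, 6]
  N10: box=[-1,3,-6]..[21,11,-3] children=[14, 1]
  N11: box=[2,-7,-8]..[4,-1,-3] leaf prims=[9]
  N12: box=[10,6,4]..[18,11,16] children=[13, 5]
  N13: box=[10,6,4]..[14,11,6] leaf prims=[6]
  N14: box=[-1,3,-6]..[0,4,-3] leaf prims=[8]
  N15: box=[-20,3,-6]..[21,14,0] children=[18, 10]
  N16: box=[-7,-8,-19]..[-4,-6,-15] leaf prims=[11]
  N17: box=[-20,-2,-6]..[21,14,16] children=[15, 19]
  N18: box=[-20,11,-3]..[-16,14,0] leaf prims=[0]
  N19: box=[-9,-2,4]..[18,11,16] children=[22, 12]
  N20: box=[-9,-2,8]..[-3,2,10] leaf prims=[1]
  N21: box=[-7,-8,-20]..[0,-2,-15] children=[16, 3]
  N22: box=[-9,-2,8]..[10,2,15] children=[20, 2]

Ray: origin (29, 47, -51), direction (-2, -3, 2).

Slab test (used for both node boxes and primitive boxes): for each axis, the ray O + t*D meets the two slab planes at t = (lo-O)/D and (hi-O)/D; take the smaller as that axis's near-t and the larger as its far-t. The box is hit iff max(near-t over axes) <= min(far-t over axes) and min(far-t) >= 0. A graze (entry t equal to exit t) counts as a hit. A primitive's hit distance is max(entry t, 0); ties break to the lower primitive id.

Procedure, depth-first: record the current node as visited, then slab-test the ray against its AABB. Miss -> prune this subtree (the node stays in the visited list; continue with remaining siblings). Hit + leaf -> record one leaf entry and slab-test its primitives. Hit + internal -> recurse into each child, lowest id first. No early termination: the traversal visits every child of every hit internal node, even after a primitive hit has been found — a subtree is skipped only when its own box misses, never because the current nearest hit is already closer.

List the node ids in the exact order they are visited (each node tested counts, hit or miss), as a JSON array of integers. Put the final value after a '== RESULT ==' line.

Traverse from the root:
N0 x:[4,49/2] y:[11,20] z:[31/2,67/2] -> hit [31/2,20], descend [4, 17]
  N4 x:[4,18] y:[16,20] z:[31/2,24] -> hit [16,18], descend [7, 9]
    N7 x:[25/2,18] y:[16,55/3] z:[31/2,24] -> hit [16,18], descend [11, 21]
      N11 x:[25/2,27/2] y:[16,18] z:[43/2,24] -> miss, prune
      N21 x:[29/2,18] y:[49/3,55/3] z:[31/2,18] -> hit [49/3,18], descend [3, 16]
        N3 x:[29/2,16] y:[49/3,17] z:[31/2,17] -> miss, prune
        N16 x:[33/2,18] y:[53/3,55/3] z:[16,18] -> hit [53/3,18] leaf, test {P11@t=53/3}
    N9 x:[4,15/2] y:[50/3,20] z:[20,24] -> miss, prune
  N17 x:[4,49/2] y:[11,49/3] z:[45/2,67/2] -> miss, prune

order=[0, 4, 7, 11, 21, 3, 16, 9, 17]  |boxes|=9  |leaves|=1  hit=P11

== RESULT ==
[0, 4, 7, 11, 21, 3, 16, 9, 17]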